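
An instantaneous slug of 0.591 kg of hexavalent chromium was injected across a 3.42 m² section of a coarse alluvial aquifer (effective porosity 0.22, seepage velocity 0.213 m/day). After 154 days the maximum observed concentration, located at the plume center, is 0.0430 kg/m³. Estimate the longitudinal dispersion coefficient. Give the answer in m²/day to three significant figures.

At the plume center C_max = M/(n_e·A·√(4πDt)), so D = M²/(4πt·(n_e·A·C_max)²).
n_e·A·C_max = 0.22 × 3.42 × 0.0430 = 0.03235 kg/m.
D = 0.591²/(4π × 154 × 0.03235²) = 0.172 m²/day.

0.172 m²/day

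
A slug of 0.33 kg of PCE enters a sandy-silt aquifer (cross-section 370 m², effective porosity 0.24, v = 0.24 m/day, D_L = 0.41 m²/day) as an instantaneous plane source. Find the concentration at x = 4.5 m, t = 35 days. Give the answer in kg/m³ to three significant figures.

For an instantaneous plane source, C(x,t) = M/(n_e·A·√(4πDt)) · exp(−(x−vt)²/(4Dt)), with n_e·A the pore (flow) area.
Plume center vt = 0.24 × 35 = 8.4 m, so the well at 4.5 m is 3.9 m upgradient of the peak.
√(4πDt) = 13.43 m, giving peak height M/(n_e·A·√(4πDt)) = 0.33/(0.24 × 370 × 13.43) = 0.0002767 kg/m³.
(x−vt)²/(4Dt) = (-3.9)²/(4 × 0.41 × 35) = 0.2650; exp(−0.2650) = 0.7672.
C = 0.0002767 × 0.7672 = 0.000212 kg/m³.

0.000212 kg/m³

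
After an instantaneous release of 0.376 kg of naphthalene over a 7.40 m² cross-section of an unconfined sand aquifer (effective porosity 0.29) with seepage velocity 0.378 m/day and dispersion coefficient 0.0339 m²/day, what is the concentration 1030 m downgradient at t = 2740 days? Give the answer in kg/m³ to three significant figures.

0.00470 kg/m³

For an instantaneous plane source, C(x,t) = M/(n_e·A·√(4πDt)) · exp(−(x−vt)²/(4Dt)), with n_e·A the pore (flow) area.
Plume center vt = 0.378 × 2740 = 1035.72 m, so the well at 1030 m is 5.72 m upgradient of the peak.
√(4πDt) = 34.16 m, giving peak height M/(n_e·A·√(4πDt)) = 0.376/(0.29 × 7.40 × 34.16) = 0.005129 kg/m³.
(x−vt)²/(4Dt) = (-5.72)²/(4 × 0.0339 × 2740) = 0.08806; exp(−0.08806) = 0.9157.
C = 0.005129 × 0.9157 = 0.00470 kg/m³.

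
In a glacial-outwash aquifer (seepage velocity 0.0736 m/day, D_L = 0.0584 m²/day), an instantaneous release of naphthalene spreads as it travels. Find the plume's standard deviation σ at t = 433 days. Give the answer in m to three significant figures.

Dispersive spreading gives a Gaussian with σ² = 2Dt; advection only shifts the center.
σ = √(2 × 0.0584 × 433) = 7.11 m.

7.11 m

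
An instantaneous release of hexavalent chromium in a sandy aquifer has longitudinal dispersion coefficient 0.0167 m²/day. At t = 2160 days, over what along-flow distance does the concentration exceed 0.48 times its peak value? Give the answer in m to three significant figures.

The plume is Gaussian with σ = √(2Dt) = √(2 × 0.0167 × 2160) = 8.494 m.
C/C_peak = exp(−Δx²/(2σ²)) = 0.48 ⇒ Δx = σ·√(−2 ln 0.48) = 8.494 × 1.212 = 10.29 m.
Width = 2Δx = 20.6 m.

20.6 m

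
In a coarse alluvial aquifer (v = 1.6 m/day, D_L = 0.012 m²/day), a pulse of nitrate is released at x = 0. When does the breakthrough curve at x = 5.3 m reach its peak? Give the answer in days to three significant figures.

For the 1D instantaneous-source solution, setting ∂C/∂t = 0 at fixed x gives v²t² + 2Dt − x² = 0, so t = (√(D² + v²x²) − D)/v².
√(D² + v²x²) = √(0.012² + 1.6² × 5.3²) = 8.480; v² = 2.56.
t = (8.480 − 0.012)/2.56 = 3.31 days (vs. the pure-advection estimate x/v = 3.31 d).

3.31 days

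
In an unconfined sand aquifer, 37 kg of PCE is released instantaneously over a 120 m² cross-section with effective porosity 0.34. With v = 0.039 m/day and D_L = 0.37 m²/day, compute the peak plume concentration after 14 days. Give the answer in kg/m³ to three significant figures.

The peak of an instantaneous 1D plume sits at x = vt; there the Gaussian factor is 1 and C_max = M/(n_e·A·√(4πDt)), where n_e·A is the pore area the mass is dissolved in.
√(4πDt) = √(4π × 0.37 × 14) = 8.068 m, so C_max = 37/(0.34 × 120 × 8.068) = 0.112 kg/m³.

0.112 kg/m³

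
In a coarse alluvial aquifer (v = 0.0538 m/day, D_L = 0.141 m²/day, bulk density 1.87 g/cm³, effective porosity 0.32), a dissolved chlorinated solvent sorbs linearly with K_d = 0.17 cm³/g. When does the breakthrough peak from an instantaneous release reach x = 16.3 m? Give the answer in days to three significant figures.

Retardation factor R = 1 + ρ_b·K_d/n = 1 + 1.87 × 0.17/0.32 = 1.993.
Sorption retards both mechanisms: v_R = v/R = 0.02699 m/day, D_R = D/R = 0.07075 m²/day.
Peak time from v_R²t² + 2D_R t − x² = 0: t = (√(D_R² + v_R²x²) − D_R)/v_R².
√(D_R² + v_R²x²) = √(0.07075² + 0.02699² × 16.3²) = 0.4456; v_R² = 0.0007285.
t = (0.4456 − 0.07075)/0.0007285 = 515 days.

515 days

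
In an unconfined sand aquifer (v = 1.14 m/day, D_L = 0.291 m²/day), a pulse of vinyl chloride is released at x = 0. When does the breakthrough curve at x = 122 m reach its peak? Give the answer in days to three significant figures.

107 days

For the 1D instantaneous-source solution, setting ∂C/∂t = 0 at fixed x gives v²t² + 2Dt − x² = 0, so t = (√(D² + v²x²) − D)/v².
√(D² + v²x²) = √(0.291² + 1.14² × 122²) = 139.1; v² = 1.2996.
t = (139.1 − 0.291)/1.2996 = 107 days (vs. the pure-advection estimate x/v = 107 d).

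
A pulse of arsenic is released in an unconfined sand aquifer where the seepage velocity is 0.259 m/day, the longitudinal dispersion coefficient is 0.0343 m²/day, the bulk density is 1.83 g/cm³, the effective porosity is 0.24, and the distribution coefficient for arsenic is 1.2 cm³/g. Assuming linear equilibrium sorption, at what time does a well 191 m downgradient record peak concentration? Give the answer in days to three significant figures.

Retardation factor R = 1 + ρ_b·K_d/n = 1 + 1.83 × 1.2/0.24 = 10.15.
Sorption retards both mechanisms: v_R = v/R = 0.02552 m/day, D_R = D/R = 0.003379 m²/day.
Peak time from v_R²t² + 2D_R t − x² = 0: t = (√(D_R² + v_R²x²) − D_R)/v_R².
√(D_R² + v_R²x²) = √(0.003379² + 0.02552² × 191²) = 4.874; v_R² = 0.0006513.
t = (4.874 − 0.003379)/0.0006513 = 7480 days.

7480 days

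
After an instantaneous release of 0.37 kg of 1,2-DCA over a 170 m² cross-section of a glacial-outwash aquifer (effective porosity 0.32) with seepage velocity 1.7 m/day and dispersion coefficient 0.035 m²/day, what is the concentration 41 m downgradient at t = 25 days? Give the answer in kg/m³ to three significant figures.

For an instantaneous plane source, C(x,t) = M/(n_e·A·√(4πDt)) · exp(−(x−vt)²/(4Dt)), with n_e·A the pore (flow) area.
Plume center vt = 1.7 × 25 = 42.5 m, so the well at 41 m is 1.5 m upgradient of the peak.
√(4πDt) = 3.316 m, giving peak height M/(n_e·A·√(4πDt)) = 0.37/(0.32 × 170 × 3.316) = 0.002051 kg/m³.
(x−vt)²/(4Dt) = (-1.5)²/(4 × 0.035 × 25) = 0.6429; exp(−0.6429) = 0.5258.
C = 0.002051 × 0.5258 = 0.00108 kg/m³.

0.00108 kg/m³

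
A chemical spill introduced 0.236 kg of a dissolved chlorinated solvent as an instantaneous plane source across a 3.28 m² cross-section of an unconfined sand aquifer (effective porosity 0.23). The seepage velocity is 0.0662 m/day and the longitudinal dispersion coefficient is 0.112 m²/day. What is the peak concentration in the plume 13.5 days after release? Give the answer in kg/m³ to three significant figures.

0.0718 kg/m³

The peak of an instantaneous 1D plume sits at x = vt; there the Gaussian factor is 1 and C_max = M/(n_e·A·√(4πDt)), where n_e·A is the pore area the mass is dissolved in.
√(4πDt) = √(4π × 0.112 × 13.5) = 4.359 m, so C_max = 0.236/(0.23 × 3.28 × 4.359) = 0.0718 kg/m³.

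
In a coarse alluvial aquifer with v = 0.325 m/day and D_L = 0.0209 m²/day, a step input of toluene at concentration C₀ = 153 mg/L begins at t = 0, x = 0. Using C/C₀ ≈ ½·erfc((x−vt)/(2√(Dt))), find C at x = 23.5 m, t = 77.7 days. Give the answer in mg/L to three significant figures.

For a continuous step input, C/C₀ ≈ ½·erfc((x−vt)/(2√(Dt))).
vt = 0.325 × 77.7 = 25.2525 m and 2√(Dt) = 2√(0.0209 × 77.7) = 2.549 m.
Argument (x−vt)/(2√(Dt)) = (23.5 − 25.2525)/2.549 = -0.6875; ½·erfc(-0.6875) = 0.8345.
C = 153 × 0.8345 = 128 mg/L.

128 mg/L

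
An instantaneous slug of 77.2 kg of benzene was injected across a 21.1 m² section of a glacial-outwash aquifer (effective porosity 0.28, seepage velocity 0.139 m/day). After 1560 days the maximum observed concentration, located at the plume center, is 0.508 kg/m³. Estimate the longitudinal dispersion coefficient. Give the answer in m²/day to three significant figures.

0.0338 m²/day

At the plume center C_max = M/(n_e·A·√(4πDt)), so D = M²/(4πt·(n_e·A·C_max)²).
n_e·A·C_max = 0.28 × 21.1 × 0.508 = 3.001 kg/m.
D = 77.2²/(4π × 1560 × 3.001²) = 0.0338 m²/day.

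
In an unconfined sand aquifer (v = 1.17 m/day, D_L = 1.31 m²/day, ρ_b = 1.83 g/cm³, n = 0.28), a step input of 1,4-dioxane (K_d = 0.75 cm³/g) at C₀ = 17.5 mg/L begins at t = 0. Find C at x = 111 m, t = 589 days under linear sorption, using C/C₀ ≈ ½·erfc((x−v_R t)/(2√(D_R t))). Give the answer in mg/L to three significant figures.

Retardation factor R = 1 + ρ_b·K_d/n = 1 + 1.83 × 0.75/0.28 = 5.902.
Sorption retards both mechanisms: v_R = v/R = 0.1982 m/day, D_R = D/R = 0.2220 m²/day.
v_R·t = 0.1982 × 589 = 116.7398 m; 2√(D_R t) = 22.87 m; argument = (111 − 116.7398)/22.87 = -0.2510.
C = C₀ × ½·erfc(-0.2510) = 17.5 × 0.6387 = 11.2 mg/L.

11.2 mg/L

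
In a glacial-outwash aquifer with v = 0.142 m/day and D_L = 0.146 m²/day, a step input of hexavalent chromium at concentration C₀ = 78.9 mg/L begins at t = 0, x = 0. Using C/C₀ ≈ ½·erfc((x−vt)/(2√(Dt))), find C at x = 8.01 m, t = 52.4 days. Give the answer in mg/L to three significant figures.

For a continuous step input, C/C₀ ≈ ½·erfc((x−vt)/(2√(Dt))).
vt = 0.142 × 52.4 = 7.4408 m and 2√(Dt) = 2√(0.146 × 52.4) = 5.532 m.
Argument (x−vt)/(2√(Dt)) = (8.01 − 7.4408)/5.532 = 0.1029; ½·erfc(0.1029) = 0.4421.
C = 78.9 × 0.4421 = 34.9 mg/L.

34.9 mg/L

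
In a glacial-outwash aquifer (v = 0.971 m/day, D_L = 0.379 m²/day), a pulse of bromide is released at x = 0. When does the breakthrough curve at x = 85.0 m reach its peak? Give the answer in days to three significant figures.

For the 1D instantaneous-source solution, setting ∂C/∂t = 0 at fixed x gives v²t² + 2Dt − x² = 0, so t = (√(D² + v²x²) − D)/v².
√(D² + v²x²) = √(0.379² + 0.971² × 85.0²) = 82.54; v² = 0.942841.
t = (82.54 − 0.379)/0.942841 = 87.1 days (vs. the pure-advection estimate x/v = 87.5 d).

87.1 days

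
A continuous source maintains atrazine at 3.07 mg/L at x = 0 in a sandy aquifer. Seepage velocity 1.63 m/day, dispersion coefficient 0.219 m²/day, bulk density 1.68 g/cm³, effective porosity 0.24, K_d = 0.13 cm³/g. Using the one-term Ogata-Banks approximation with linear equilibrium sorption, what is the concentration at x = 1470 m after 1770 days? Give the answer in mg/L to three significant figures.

3.00 mg/L

Retardation factor R = 1 + ρ_b·K_d/n = 1 + 1.68 × 0.13/0.24 = 1.910.
Sorption retards both mechanisms: v_R = v/R = 0.8534 m/day, D_R = D/R = 0.1147 m²/day.
v_R·t = 0.8534 × 1770 = 1510.518 m; 2√(D_R t) = 28.50 m; argument = (1470 − 1510.518)/28.50 = -1.422.
C = C₀ × ½·erfc(-1.422) = 3.07 × 0.9778 = 3.00 mg/L.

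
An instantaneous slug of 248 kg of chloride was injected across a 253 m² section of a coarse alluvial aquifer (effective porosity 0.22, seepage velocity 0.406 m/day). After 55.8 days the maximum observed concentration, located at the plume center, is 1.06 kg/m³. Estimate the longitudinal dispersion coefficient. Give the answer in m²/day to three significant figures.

At the plume center C_max = M/(n_e·A·√(4πDt)), so D = M²/(4πt·(n_e·A·C_max)²).
n_e·A·C_max = 0.22 × 253 × 1.06 = 59.00 kg/m.
D = 248²/(4π × 55.8 × 59.00²) = 0.0252 m²/day.

0.0252 m²/day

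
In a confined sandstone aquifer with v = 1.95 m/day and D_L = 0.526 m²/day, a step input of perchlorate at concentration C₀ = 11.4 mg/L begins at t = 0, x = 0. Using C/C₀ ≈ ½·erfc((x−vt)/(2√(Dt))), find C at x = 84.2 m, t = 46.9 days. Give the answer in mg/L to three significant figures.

9.68 mg/L

For a continuous step input, C/C₀ ≈ ½·erfc((x−vt)/(2√(Dt))).
vt = 1.95 × 46.9 = 91.455 m and 2√(Dt) = 2√(0.526 × 46.9) = 9.934 m.
Argument (x−vt)/(2√(Dt)) = (84.2 − 91.455)/9.934 = -0.7303; ½·erfc(-0.7303) = 0.8492.
C = 11.4 × 0.8492 = 9.68 mg/L.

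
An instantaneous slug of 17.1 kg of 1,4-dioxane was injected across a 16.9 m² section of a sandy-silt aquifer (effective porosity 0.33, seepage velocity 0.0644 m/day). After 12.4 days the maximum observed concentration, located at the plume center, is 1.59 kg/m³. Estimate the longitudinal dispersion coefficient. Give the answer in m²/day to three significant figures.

0.0239 m²/day

At the plume center C_max = M/(n_e·A·√(4πDt)), so D = M²/(4πt·(n_e·A·C_max)²).
n_e·A·C_max = 0.33 × 16.9 × 1.59 = 8.867 kg/m.
D = 17.1²/(4π × 12.4 × 8.867²) = 0.0239 m²/day.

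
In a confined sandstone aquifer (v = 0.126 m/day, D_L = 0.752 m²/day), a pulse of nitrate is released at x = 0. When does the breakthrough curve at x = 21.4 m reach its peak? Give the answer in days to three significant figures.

129 days

For the 1D instantaneous-source solution, setting ∂C/∂t = 0 at fixed x gives v²t² + 2Dt − x² = 0, so t = (√(D² + v²x²) − D)/v².
√(D² + v²x²) = √(0.752² + 0.126² × 21.4²) = 2.799; v² = 0.015876.
t = (2.799 − 0.752)/0.015876 = 129 days (vs. the pure-advection estimate x/v = 170 d).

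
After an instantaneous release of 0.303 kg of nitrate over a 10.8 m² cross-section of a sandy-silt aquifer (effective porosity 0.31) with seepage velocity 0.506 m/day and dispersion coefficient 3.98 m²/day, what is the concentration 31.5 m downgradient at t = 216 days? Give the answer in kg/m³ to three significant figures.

0.000150 kg/m³

For an instantaneous plane source, C(x,t) = M/(n_e·A·√(4πDt)) · exp(−(x−vt)²/(4Dt)), with n_e·A the pore (flow) area.
Plume center vt = 0.506 × 216 = 109.296 m, so the well at 31.5 m is 77.796 m upgradient of the peak.
√(4πDt) = 103.9 m, giving peak height M/(n_e·A·√(4πDt)) = 0.303/(0.31 × 10.8 × 103.9) = 0.0008710 kg/m³.
(x−vt)²/(4Dt) = (-77.796)²/(4 × 3.98 × 216) = 1.760; exp(−1.760) = 0.1720.
C = 0.0008710 × 0.1720 = 0.000150 kg/m³.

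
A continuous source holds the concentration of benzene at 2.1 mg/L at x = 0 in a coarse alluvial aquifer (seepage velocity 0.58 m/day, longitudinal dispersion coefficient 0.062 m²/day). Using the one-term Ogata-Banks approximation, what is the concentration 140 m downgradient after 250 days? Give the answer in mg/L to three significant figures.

For a continuous step input, C/C₀ ≈ ½·erfc((x−vt)/(2√(Dt))).
vt = 0.58 × 250 = 145 m and 2√(Dt) = 2√(0.062 × 250) = 7.874 m.
Argument (x−vt)/(2√(Dt)) = (140 − 145)/7.874 = -0.6350; ½·erfc(-0.6350) = 0.8154.
C = 2.1 × 0.8154 = 1.71 mg/L.

1.71 mg/L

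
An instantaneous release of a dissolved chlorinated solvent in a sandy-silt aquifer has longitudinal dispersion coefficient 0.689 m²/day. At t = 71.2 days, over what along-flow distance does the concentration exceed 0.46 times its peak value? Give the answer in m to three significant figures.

The plume is Gaussian with σ = √(2Dt) = √(2 × 0.689 × 71.2) = 9.905 m.
C/C_peak = exp(−Δx²/(2σ²)) = 0.46 ⇒ Δx = σ·√(−2 ln 0.46) = 9.905 × 1.246 = 12.34 m.
Width = 2Δx = 24.7 m.

24.7 m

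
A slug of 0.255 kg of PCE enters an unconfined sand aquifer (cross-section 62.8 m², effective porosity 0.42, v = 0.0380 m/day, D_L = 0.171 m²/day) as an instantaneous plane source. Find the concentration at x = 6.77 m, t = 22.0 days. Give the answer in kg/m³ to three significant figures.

For an instantaneous plane source, C(x,t) = M/(n_e·A·√(4πDt)) · exp(−(x−vt)²/(4Dt)), with n_e·A the pore (flow) area.
Plume center vt = 0.0380 × 22.0 = 0.836 m, so the well at 6.77 m is 5.934 m downgradient of the peak.
√(4πDt) = 6.876 m, giving peak height M/(n_e·A·√(4πDt)) = 0.255/(0.42 × 62.8 × 6.876) = 0.001406 kg/m³.
(x−vt)²/(4Dt) = (5.934)²/(4 × 0.171 × 22.0) = 2.340; exp(−2.340) = 0.09633.
C = 0.001406 × 0.09633 = 0.000135 kg/m³.

0.000135 kg/m³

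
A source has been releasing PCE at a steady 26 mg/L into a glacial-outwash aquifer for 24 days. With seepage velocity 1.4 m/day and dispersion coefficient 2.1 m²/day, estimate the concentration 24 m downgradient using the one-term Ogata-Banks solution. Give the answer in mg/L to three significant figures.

21.6 mg/L

For a continuous step input, C/C₀ ≈ ½·erfc((x−vt)/(2√(Dt))).
vt = 1.4 × 24 = 33.6 m and 2√(Dt) = 2√(2.1 × 24) = 14.20 m.
Argument (x−vt)/(2√(Dt)) = (24 − 33.6)/14.20 = -0.6761; ½·erfc(-0.6761) = 0.8305.
C = 26 × 0.8305 = 21.6 mg/L.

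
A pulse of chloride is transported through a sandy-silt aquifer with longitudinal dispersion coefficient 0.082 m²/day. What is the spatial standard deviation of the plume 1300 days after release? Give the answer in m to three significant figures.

14.6 m

Dispersive spreading gives a Gaussian with σ² = 2Dt; advection only shifts the center.
σ = √(2 × 0.082 × 1300) = 14.6 m.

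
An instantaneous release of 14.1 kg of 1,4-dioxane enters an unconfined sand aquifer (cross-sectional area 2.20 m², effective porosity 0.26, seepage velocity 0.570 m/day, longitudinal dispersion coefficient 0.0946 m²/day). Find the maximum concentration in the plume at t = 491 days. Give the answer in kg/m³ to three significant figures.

The peak of an instantaneous 1D plume sits at x = vt; there the Gaussian factor is 1 and C_max = M/(n_e·A·√(4πDt)), where n_e·A is the pore area the mass is dissolved in.
√(4πDt) = √(4π × 0.0946 × 491) = 24.16 m, so C_max = 14.1/(0.26 × 2.20 × 24.16) = 1.02 kg/m³.

1.02 kg/m³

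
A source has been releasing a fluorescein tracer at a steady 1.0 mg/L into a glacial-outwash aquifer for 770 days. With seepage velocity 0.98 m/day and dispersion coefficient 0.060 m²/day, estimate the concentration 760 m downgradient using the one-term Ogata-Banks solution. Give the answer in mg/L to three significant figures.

For a continuous step input, C/C₀ ≈ ½·erfc((x−vt)/(2√(Dt))).
vt = 0.98 × 770 = 754.6 m and 2√(Dt) = 2√(0.060 × 770) = 13.59 m.
Argument (x−vt)/(2√(Dt)) = (760 − 754.6)/13.59 = 0.3974; ½·erfc(0.3974) = 0.2871.
C = 1.0 × 0.2871 = 0.287 mg/L.

0.287 mg/L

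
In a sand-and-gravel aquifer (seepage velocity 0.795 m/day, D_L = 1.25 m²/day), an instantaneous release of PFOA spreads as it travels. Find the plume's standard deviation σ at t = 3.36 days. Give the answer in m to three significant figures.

Dispersive spreading gives a Gaussian with σ² = 2Dt; advection only shifts the center.
σ = √(2 × 1.25 × 3.36) = 2.90 m.

2.90 m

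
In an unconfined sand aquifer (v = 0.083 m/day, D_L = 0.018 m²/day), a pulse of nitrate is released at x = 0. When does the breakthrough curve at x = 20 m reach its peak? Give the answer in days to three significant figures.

238 days

For the 1D instantaneous-source solution, setting ∂C/∂t = 0 at fixed x gives v²t² + 2Dt − x² = 0, so t = (√(D² + v²x²) − D)/v².
√(D² + v²x²) = √(0.018² + 0.083² × 20²) = 1.660; v² = 0.006889.
t = (1.660 − 0.018)/0.006889 = 238 days (vs. the pure-advection estimate x/v = 241 d).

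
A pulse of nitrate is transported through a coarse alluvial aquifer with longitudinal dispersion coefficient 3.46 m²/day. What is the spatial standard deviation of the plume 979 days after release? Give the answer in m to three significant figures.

82.3 m

Dispersive spreading gives a Gaussian with σ² = 2Dt; advection only shifts the center.
σ = √(2 × 3.46 × 979) = 82.3 m.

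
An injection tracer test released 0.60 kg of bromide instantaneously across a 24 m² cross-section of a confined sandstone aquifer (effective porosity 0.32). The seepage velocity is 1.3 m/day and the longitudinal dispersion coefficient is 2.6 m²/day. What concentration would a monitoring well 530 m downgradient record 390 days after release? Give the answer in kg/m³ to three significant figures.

For an instantaneous plane source, C(x,t) = M/(n_e·A·√(4πDt)) · exp(−(x−vt)²/(4Dt)), with n_e·A the pore (flow) area.
Plume center vt = 1.3 × 390 = 507 m, so the well at 530 m is 23 m downgradient of the peak.
√(4πDt) = 112.9 m, giving peak height M/(n_e·A·√(4πDt)) = 0.60/(0.32 × 24 × 112.9) = 0.0006920 kg/m³.
(x−vt)²/(4Dt) = (23)²/(4 × 2.6 × 390) = 0.1304; exp(−0.1304) = 0.8777.
C = 0.0006920 × 0.8777 = 0.000607 kg/m³.

0.000607 kg/m³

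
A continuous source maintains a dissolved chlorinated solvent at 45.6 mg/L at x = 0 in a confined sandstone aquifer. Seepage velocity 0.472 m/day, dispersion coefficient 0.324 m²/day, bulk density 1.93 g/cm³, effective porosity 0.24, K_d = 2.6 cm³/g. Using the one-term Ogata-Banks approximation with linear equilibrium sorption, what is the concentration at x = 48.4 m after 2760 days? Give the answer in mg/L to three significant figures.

Retardation factor R = 1 + ρ_b·K_d/n = 1 + 1.93 × 2.6/0.24 = 21.91.
Sorption retards both mechanisms: v_R = v/R = 0.02154 m/day, D_R = D/R = 0.01479 m²/day.
v_R·t = 0.02154 × 2760 = 59.4504 m; 2√(D_R t) = 12.78 m; argument = (48.4 − 59.4504)/12.78 = -0.8647.
C = C₀ × ½·erfc(-0.8647) = 45.6 × 0.8893 = 40.6 mg/L.

40.6 mg/L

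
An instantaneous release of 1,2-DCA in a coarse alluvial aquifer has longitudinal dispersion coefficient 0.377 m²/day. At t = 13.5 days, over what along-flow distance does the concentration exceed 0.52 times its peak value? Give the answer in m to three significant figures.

The plume is Gaussian with σ = √(2Dt) = √(2 × 0.377 × 13.5) = 3.190 m.
C/C_peak = exp(−Δx²/(2σ²)) = 0.52 ⇒ Δx = σ·√(−2 ln 0.52) = 3.190 × 1.144 = 3.649 m.
Width = 2Δx = 7.30 m.

7.30 m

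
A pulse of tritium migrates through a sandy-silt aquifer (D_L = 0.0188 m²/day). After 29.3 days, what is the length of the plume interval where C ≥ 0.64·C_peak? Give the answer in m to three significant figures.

The plume is Gaussian with σ = √(2Dt) = √(2 × 0.0188 × 29.3) = 1.050 m.
C/C_peak = exp(−Δx²/(2σ²)) = 0.64 ⇒ Δx = σ·√(−2 ln 0.64) = 1.050 × 0.9448 = 0.9920 m.
Width = 2Δx = 1.98 m.

1.98 m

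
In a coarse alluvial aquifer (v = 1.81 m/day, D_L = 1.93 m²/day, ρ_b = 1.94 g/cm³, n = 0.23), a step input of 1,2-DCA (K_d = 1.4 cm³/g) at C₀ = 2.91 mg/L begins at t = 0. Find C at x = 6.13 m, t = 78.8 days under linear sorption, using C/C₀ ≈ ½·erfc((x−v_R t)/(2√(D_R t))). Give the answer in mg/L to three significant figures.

2.47 mg/L

Retardation factor R = 1 + ρ_b·K_d/n = 1 + 1.94 × 1.4/0.23 = 12.81.
Sorption retards both mechanisms: v_R = v/R = 0.1413 m/day, D_R = D/R = 0.1507 m²/day.
v_R·t = 0.1413 × 78.8 = 11.13444 m; 2√(D_R t) = 6.892 m; argument = (6.13 − 11.13444)/6.892 = -0.7261.
C = C₀ × ½·erfc(-0.7261) = 2.91 × 0.8478 = 2.47 mg/L.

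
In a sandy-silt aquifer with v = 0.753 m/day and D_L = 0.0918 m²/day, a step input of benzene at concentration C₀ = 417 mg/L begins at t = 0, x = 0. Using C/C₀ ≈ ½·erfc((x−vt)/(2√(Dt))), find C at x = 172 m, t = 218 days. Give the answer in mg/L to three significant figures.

For a continuous step input, C/C₀ ≈ ½·erfc((x−vt)/(2√(Dt))).
vt = 0.753 × 218 = 164.154 m and 2√(Dt) = 2√(0.0918 × 218) = 8.947 m.
Argument (x−vt)/(2√(Dt)) = (172 − 164.154)/8.947 = 0.8769; ½·erfc(0.8769) = 0.1075.
C = 417 × 0.1075 = 44.8 mg/L.

44.8 mg/L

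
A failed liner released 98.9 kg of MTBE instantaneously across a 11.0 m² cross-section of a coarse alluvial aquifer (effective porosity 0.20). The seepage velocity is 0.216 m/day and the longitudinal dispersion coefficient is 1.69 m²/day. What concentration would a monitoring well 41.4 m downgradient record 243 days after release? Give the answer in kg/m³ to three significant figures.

For an instantaneous plane source, C(x,t) = M/(n_e·A·√(4πDt)) · exp(−(x−vt)²/(4Dt)), with n_e·A the pore (flow) area.
Plume center vt = 0.216 × 243 = 52.488 m, so the well at 41.4 m is 11.088 m upgradient of the peak.
√(4πDt) = 71.84 m, giving peak height M/(n_e·A·√(4πDt)) = 98.9/(0.20 × 11.0 × 71.84) = 0.6258 kg/m³.
(x−vt)²/(4Dt) = (-11.088)²/(4 × 1.69 × 243) = 0.07484; exp(−0.07484) = 0.9279.
C = 0.6258 × 0.9279 = 0.581 kg/m³.

0.581 kg/m³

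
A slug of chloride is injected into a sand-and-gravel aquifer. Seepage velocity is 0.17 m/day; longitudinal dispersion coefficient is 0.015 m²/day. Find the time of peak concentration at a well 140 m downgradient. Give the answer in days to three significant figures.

For the 1D instantaneous-source solution, setting ∂C/∂t = 0 at fixed x gives v²t² + 2Dt − x² = 0, so t = (√(D² + v²x²) − D)/v².
√(D² + v²x²) = √(0.015² + 0.17² × 140²) = 23.80; v² = 0.0289.
t = (23.80 − 0.015)/0.0289 = 823 days (vs. the pure-advection estimate x/v = 824 d).

823 days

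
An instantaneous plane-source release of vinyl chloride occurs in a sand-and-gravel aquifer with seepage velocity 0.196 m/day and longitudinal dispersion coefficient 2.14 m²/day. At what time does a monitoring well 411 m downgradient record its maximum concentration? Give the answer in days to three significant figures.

For the 1D instantaneous-source solution, setting ∂C/∂t = 0 at fixed x gives v²t² + 2Dt − x² = 0, so t = (√(D² + v²x²) − D)/v².
√(D² + v²x²) = √(2.14² + 0.196² × 411²) = 80.58; v² = 0.038416.
t = (80.58 − 2.14)/0.038416 = 2040 days (vs. the pure-advection estimate x/v = 2100 d).

2040 days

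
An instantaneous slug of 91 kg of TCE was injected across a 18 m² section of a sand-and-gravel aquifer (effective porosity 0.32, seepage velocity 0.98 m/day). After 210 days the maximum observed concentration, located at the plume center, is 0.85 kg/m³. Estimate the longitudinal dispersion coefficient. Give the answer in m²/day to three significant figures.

At the plume center C_max = M/(n_e·A·√(4πDt)), so D = M²/(4πt·(n_e·A·C_max)²).
n_e·A·C_max = 0.32 × 18 × 0.85 = 4.896 kg/m.
D = 91²/(4π × 210 × 4.896²) = 0.131 m²/day.

0.131 m²/day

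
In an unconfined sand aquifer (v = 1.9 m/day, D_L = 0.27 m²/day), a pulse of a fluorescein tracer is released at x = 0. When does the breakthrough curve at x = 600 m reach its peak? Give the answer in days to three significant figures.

316 days

For the 1D instantaneous-source solution, setting ∂C/∂t = 0 at fixed x gives v²t² + 2Dt − x² = 0, so t = (√(D² + v²x²) − D)/v².
√(D² + v²x²) = √(0.27² + 1.9² × 600²) = 1140; v² = 3.61.
t = (1140 − 0.27)/3.61 = 316 days (vs. the pure-advection estimate x/v = 316 d).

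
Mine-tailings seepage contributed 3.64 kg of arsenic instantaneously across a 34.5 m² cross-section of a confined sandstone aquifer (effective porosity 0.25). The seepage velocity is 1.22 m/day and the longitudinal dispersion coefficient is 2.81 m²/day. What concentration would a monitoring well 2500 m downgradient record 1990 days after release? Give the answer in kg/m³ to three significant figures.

For an instantaneous plane source, C(x,t) = M/(n_e·A·√(4πDt)) · exp(−(x−vt)²/(4Dt)), with n_e·A the pore (flow) area.
Plume center vt = 1.22 × 1990 = 2427.8 m, so the well at 2500 m is 72.2 m downgradient of the peak.
√(4πDt) = 265.1 m, giving peak height M/(n_e·A·√(4πDt)) = 3.64/(0.25 × 34.5 × 265.1) = 0.001592 kg/m³.
(x−vt)²/(4Dt) = (72.2)²/(4 × 2.81 × 1990) = 0.2331; exp(−0.2331) = 0.7921.
C = 0.001592 × 0.7921 = 0.00126 kg/m³.

0.00126 kg/m³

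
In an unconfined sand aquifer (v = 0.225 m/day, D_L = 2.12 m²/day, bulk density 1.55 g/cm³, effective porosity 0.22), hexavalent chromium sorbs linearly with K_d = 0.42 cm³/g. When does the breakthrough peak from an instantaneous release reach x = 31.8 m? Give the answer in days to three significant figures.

418 days

Retardation factor R = 1 + ρ_b·K_d/n = 1 + 1.55 × 0.42/0.22 = 3.959.
Sorption retards both mechanisms: v_R = v/R = 0.05683 m/day, D_R = D/R = 0.5355 m²/day.
Peak time from v_R²t² + 2D_R t − x² = 0: t = (√(D_R² + v_R²x²) − D_R)/v_R².
√(D_R² + v_R²x²) = √(0.5355² + 0.05683² × 31.8²) = 1.885; v_R² = 0.003230.
t = (1.885 − 0.5355)/0.003230 = 418 days.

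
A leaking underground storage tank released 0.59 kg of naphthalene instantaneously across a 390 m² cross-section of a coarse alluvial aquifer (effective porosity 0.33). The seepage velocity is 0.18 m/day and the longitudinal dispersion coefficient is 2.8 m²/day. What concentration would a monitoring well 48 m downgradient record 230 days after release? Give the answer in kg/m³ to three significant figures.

For an instantaneous plane source, C(x,t) = M/(n_e·A·√(4πDt)) · exp(−(x−vt)²/(4Dt)), with n_e·A the pore (flow) area.
Plume center vt = 0.18 × 230 = 41.4 m, so the well at 48 m is 6.6 m downgradient of the peak.
√(4πDt) = 89.96 m, giving peak height M/(n_e·A·√(4πDt)) = 0.59/(0.33 × 390 × 89.96) = 5.096e-05 kg/m³.
(x−vt)²/(4Dt) = (6.6)²/(4 × 2.8 × 230) = 0.01691; exp(−0.01691) = 0.9832.
C = 5.096e-05 × 0.9832 = 5.01e-05 kg/m³.

5.01e-05 kg/m³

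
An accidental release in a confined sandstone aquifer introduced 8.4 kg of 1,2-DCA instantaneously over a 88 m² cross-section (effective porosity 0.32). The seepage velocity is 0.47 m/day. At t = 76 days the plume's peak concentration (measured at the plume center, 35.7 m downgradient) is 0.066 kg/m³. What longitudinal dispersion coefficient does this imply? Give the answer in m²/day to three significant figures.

At the plume center C_max = M/(n_e·A·√(4πDt)), so D = M²/(4πt·(n_e·A·C_max)²).
n_e·A·C_max = 0.32 × 88 × 0.066 = 1.859 kg/m.
D = 8.4²/(4π × 76 × 1.859²) = 0.0214 m²/day.

0.0214 m²/day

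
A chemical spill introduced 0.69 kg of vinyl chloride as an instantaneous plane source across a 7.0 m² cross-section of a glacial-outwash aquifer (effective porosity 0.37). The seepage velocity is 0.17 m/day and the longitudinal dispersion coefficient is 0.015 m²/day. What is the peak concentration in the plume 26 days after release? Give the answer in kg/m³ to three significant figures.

The peak of an instantaneous 1D plume sits at x = vt; there the Gaussian factor is 1 and C_max = M/(n_e·A·√(4πDt)), where n_e·A is the pore area the mass is dissolved in.
√(4πDt) = √(4π × 0.015 × 26) = 2.214 m, so C_max = 0.69/(0.37 × 7.0 × 2.214) = 0.120 kg/m³.

0.120 kg/m³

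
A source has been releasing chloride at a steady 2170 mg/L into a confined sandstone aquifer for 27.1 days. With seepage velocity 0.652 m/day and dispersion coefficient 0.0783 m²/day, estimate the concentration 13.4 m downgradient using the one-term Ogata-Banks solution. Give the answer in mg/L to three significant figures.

For a continuous step input, C/C₀ ≈ ½·erfc((x−vt)/(2√(Dt))).
vt = 0.652 × 27.1 = 17.6692 m and 2√(Dt) = 2√(0.0783 × 27.1) = 2.913 m.
Argument (x−vt)/(2√(Dt)) = (13.4 − 17.6692)/2.913 = -1.466; ½·erfc(-1.466) = 0.9809.
C = 2170 × 0.9809 = 2130 mg/L.

2130 mg/L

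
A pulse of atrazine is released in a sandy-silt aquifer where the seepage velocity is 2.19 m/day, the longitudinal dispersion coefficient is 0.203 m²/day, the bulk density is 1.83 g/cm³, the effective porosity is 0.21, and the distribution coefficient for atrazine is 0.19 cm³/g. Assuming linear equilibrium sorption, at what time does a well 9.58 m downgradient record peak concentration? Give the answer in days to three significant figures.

Retardation factor R = 1 + ρ_b·K_d/n = 1 + 1.83 × 0.19/0.21 = 2.656.
Sorption retards both mechanisms: v_R = v/R = 0.8245 m/day, D_R = D/R = 0.07643 m²/day.
Peak time from v_R²t² + 2D_R t − x² = 0: t = (√(D_R² + v_R²x²) − D_R)/v_R².
√(D_R² + v_R²x²) = √(0.07643² + 0.8245² × 9.58²) = 7.899; v_R² = 0.6798.
t = (7.899 − 0.07643)/0.6798 = 11.5 days.

11.5 days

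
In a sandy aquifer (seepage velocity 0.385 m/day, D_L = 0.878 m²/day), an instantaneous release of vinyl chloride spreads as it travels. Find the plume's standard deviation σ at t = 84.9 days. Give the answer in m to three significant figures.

Dispersive spreading gives a Gaussian with σ² = 2Dt; advection only shifts the center.
σ = √(2 × 0.878 × 84.9) = 12.2 m.

12.2 m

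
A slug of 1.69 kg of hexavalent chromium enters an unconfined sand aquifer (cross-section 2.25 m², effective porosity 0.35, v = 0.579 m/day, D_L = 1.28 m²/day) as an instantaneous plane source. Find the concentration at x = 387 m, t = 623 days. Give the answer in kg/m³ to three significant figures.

0.0173 kg/m³

For an instantaneous plane source, C(x,t) = M/(n_e·A·√(4πDt)) · exp(−(x−vt)²/(4Dt)), with n_e·A the pore (flow) area.
Plume center vt = 0.579 × 623 = 360.717 m, so the well at 387 m is 26.283 m downgradient of the peak.
√(4πDt) = 100.1 m, giving peak height M/(n_e·A·√(4πDt)) = 1.69/(0.35 × 2.25 × 100.1) = 0.02144 kg/m³.
(x−vt)²/(4Dt) = (26.283)²/(4 × 1.28 × 623) = 0.2166; exp(−0.2166) = 0.8053.
C = 0.02144 × 0.8053 = 0.0173 kg/m³.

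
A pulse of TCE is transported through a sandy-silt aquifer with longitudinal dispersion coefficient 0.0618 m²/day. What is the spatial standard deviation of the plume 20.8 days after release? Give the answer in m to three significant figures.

1.60 m

Dispersive spreading gives a Gaussian with σ² = 2Dt; advection only shifts the center.
σ = √(2 × 0.0618 × 20.8) = 1.60 m.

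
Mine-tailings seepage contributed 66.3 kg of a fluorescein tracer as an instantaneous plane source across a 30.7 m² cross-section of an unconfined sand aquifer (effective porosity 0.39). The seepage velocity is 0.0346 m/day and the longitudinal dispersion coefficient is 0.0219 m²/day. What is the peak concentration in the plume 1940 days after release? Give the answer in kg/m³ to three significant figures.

The peak of an instantaneous 1D plume sits at x = vt; there the Gaussian factor is 1 and C_max = M/(n_e·A·√(4πDt)), where n_e·A is the pore area the mass is dissolved in.
√(4πDt) = √(4π × 0.0219 × 1940) = 23.11 m, so C_max = 66.3/(0.39 × 30.7 × 23.11) = 0.240 kg/m³.

0.240 kg/m³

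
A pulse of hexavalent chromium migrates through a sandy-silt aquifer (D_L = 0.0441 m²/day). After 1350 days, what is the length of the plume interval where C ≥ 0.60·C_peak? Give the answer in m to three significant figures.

22.1 m

The plume is Gaussian with σ = √(2Dt) = √(2 × 0.0441 × 1350) = 10.91 m.
C/C_peak = exp(−Δx²/(2σ²)) = 0.60 ⇒ Δx = σ·√(−2 ln 0.60) = 10.91 × 1.011 = 11.03 m.
Width = 2Δx = 22.1 m.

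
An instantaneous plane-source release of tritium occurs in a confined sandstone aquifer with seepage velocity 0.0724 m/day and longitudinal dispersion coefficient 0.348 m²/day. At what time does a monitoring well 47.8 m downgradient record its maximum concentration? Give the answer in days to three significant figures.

For the 1D instantaneous-source solution, setting ∂C/∂t = 0 at fixed x gives v²t² + 2Dt − x² = 0, so t = (√(D² + v²x²) − D)/v².
√(D² + v²x²) = √(0.348² + 0.0724² × 47.8²) = 3.478; v² = 0.00524176.
t = (3.478 − 0.348)/0.00524176 = 597 days (vs. the pure-advection estimate x/v = 660 d).

597 days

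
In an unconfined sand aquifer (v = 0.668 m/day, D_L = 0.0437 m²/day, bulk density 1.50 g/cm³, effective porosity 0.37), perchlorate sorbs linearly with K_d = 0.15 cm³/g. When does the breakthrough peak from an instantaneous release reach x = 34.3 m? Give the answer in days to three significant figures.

82.4 days

Retardation factor R = 1 + ρ_b·K_d/n = 1 + 1.50 × 0.15/0.37 = 1.608.
Sorption retards both mechanisms: v_R = v/R = 0.4154 m/day, D_R = D/R = 0.02718 m²/day.
Peak time from v_R²t² + 2D_R t − x² = 0: t = (√(D_R² + v_R²x²) − D_R)/v_R².
√(D_R² + v_R²x²) = √(0.02718² + 0.4154² × 34.3²) = 14.25; v_R² = 0.1726.
t = (14.25 − 0.02718)/0.1726 = 82.4 days.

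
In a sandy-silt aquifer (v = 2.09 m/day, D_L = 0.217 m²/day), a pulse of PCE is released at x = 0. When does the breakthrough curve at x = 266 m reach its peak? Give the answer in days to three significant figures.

For the 1D instantaneous-source solution, setting ∂C/∂t = 0 at fixed x gives v²t² + 2Dt − x² = 0, so t = (√(D² + v²x²) − D)/v².
√(D² + v²x²) = √(0.217² + 2.09² × 266²) = 555.9; v² = 4.3681.
t = (555.9 − 0.217)/4.3681 = 127 days (vs. the pure-advection estimate x/v = 127 d).

127 days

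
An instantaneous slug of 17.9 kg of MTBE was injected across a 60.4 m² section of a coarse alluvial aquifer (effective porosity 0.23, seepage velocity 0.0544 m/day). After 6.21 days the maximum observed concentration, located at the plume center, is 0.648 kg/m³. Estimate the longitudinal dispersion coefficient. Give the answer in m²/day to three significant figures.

At the plume center C_max = M/(n_e·A·√(4πDt)), so D = M²/(4πt·(n_e·A·C_max)²).
n_e·A·C_max = 0.23 × 60.4 × 0.648 = 9.002 kg/m.
D = 17.9²/(4π × 6.21 × 9.002²) = 0.0507 m²/day.

0.0507 m²/day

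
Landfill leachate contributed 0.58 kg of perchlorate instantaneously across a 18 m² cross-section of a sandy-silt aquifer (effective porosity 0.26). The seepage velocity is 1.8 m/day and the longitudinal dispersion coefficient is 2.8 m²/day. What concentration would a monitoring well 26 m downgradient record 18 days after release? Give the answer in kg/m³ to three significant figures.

For an instantaneous plane source, C(x,t) = M/(n_e·A·√(4πDt)) · exp(−(x−vt)²/(4Dt)), with n_e·A the pore (flow) area.
Plume center vt = 1.8 × 18 = 32.4 m, so the well at 26 m is 6.4 m upgradient of the peak.
√(4πDt) = 25.17 m, giving peak height M/(n_e·A·√(4πDt)) = 0.58/(0.26 × 18 × 25.17) = 0.004924 kg/m³.
(x−vt)²/(4Dt) = (-6.4)²/(4 × 2.8 × 18) = 0.2032; exp(−0.2032) = 0.8161.
C = 0.004924 × 0.8161 = 0.00402 kg/m³.

0.00402 kg/m³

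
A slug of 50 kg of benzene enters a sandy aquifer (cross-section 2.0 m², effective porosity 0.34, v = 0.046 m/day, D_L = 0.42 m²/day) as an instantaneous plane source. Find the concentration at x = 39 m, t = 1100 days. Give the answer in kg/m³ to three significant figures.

0.897 kg/m³

For an instantaneous plane source, C(x,t) = M/(n_e·A·√(4πDt)) · exp(−(x−vt)²/(4Dt)), with n_e·A the pore (flow) area.
Plume center vt = 0.046 × 1100 = 50.6 m, so the well at 39 m is 11.6 m upgradient of the peak.
√(4πDt) = 76.19 m, giving peak height M/(n_e·A·√(4πDt)) = 50/(0.34 × 2.0 × 76.19) = 0.9651 kg/m³.
(x−vt)²/(4Dt) = (-11.6)²/(4 × 0.42 × 1100) = 0.07281; exp(−0.07281) = 0.9298.
C = 0.9651 × 0.9298 = 0.897 kg/m³.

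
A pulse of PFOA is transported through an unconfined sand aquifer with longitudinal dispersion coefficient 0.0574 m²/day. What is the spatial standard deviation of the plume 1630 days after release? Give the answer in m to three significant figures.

Dispersive spreading gives a Gaussian with σ² = 2Dt; advection only shifts the center.
σ = √(2 × 0.0574 × 1630) = 13.7 m.

13.7 m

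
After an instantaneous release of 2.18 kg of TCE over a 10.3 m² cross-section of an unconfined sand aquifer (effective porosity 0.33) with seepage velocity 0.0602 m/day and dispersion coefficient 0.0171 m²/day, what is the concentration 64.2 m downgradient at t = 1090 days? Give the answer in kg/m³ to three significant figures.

0.0408 kg/m³

For an instantaneous plane source, C(x,t) = M/(n_e·A·√(4πDt)) · exp(−(x−vt)²/(4Dt)), with n_e·A the pore (flow) area.
Plume center vt = 0.0602 × 1090 = 65.618 m, so the well at 64.2 m is 1.418 m upgradient of the peak.
√(4πDt) = 15.30 m, giving peak height M/(n_e·A·√(4πDt)) = 2.18/(0.33 × 10.3 × 15.30) = 0.04192 kg/m³.
(x−vt)²/(4Dt) = (-1.418)²/(4 × 0.0171 × 1090) = 0.02697; exp(−0.02697) = 0.9734.
C = 0.04192 × 0.9734 = 0.0408 kg/m³.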